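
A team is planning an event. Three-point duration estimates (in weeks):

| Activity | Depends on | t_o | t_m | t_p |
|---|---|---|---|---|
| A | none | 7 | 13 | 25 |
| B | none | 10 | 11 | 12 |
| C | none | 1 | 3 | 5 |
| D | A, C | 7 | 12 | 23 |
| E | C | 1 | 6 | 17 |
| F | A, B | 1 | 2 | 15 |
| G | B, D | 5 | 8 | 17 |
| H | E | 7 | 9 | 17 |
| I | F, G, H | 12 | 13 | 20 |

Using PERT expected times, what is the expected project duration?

te_A = (7 + 4·13 + 25)/6 = 84/6 = 14
te_B = (10 + 4·11 + 12)/6 = 66/6 = 11
te_C = (1 + 4·3 + 5)/6 = 18/6 = 3
te_D = (7 + 4·12 + 23)/6 = 78/6 = 13
te_E = (1 + 4·6 + 17)/6 = 42/6 = 7
te_F = (1 + 4·2 + 15)/6 = 24/6 = 4
te_G = (5 + 4·8 + 17)/6 = 54/6 = 9
te_H = (7 + 4·9 + 17)/6 = 60/6 = 10
te_I = (12 + 4·13 + 20)/6 = 84/6 = 14

Forward pass:
ES_A = 0; EF_A = 14
ES_B = 0; EF_B = 11
ES_C = 0; EF_C = 3
ES_D = max(EF_A=14, EF_C=3) = 14; EF_D = 14+13 = 27
ES_E = 3; EF_E = 3+7 = 10
ES_F = max(EF_A=14, EF_B=11) = 14; EF_F = 14+4 = 18
ES_G = max(EF_B=11, EF_D=27) = 27; EF_G = 27+9 = 36
ES_H = 10; EF_H = 10+10 = 20
ES_I = max(EF_F=18, EF_G=36, EF_H=20) = 36; EF_I = 36+14 = 50
Expected project duration μ = 50 weeks. Critical path: A → D → G → I.

50 weeks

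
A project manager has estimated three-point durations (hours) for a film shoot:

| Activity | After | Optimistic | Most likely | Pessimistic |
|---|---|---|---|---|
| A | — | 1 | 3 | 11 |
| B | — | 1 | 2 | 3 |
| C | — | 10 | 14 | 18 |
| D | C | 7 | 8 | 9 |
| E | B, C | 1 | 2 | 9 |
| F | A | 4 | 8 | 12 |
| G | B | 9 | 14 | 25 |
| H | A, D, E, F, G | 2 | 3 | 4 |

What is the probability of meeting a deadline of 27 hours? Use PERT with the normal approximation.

te_A = (1 + 4·3 + 11)/6 = 24/6 = 4; σ²_A = ((11−1)/6)² = 2.778
te_B = (1 + 4·2 + 3)/6 = 12/6 = 2; σ²_B = ((3−1)/6)² = 0.111
te_C = (10 + 4·14 + 18)/6 = 84/6 = 14; σ²_C = ((18−10)/6)² = 1.778
te_D = (7 + 4·8 + 9)/6 = 48/6 = 8; σ²_D = ((9−7)/6)² = 0.111
te_E = (1 + 4·2 + 9)/6 = 18/6 = 3; σ²_E = ((9−1)/6)² = 1.778
te_F = (4 + 4·8 + 12)/6 = 48/6 = 8; σ²_F = ((12−4)/6)² = 1.778
te_G = (9 + 4·14 + 25)/6 = 90/6 = 15; σ²_G = ((25−9)/6)² = 7.111
te_H = (2 + 4·3 + 4)/6 = 18/6 = 3; σ²_H = ((4−2)/6)² = 0.111

Forward pass:
ES_A = 0; EF_A = 4
ES_B = 0; EF_B = 2
ES_C = 0; EF_C = 14
ES_D = 14; EF_D = 14+8 = 22
ES_E = max(EF_B=2, EF_C=14) = 14; EF_E = 14+3 = 17
ES_F = 4; EF_F = 4+8 = 12
ES_G = 2; EF_G = 2+15 = 17
ES_H = max(EF_A=4, EF_D=22, EF_E=17, EF_F=12, EF_G=17) = 22; EF_H = 22+3 = 25
Expected project duration μ = 25 hours. Critical path: C → D → H.

Variance along critical path = 1.778 + 0.111 + 0.111 = 2.000; σ = √2.000 = 1.414 hours.
Z = (27 − 25) / 1.414 = 1.414
P(T ≤ 27) = Φ(1.414) ≈ 0.921

0.921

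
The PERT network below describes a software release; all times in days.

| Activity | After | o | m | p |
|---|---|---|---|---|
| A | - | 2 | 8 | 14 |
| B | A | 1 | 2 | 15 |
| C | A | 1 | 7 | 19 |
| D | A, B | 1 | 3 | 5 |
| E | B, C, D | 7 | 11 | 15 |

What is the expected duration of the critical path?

te_A = (2 + 4·8 + 14)/6 = 48/6 = 8
te_B = (1 + 4·2 + 15)/6 = 24/6 = 4
te_C = (1 + 4·7 + 19)/6 = 48/6 = 8
te_D = (1 + 4·3 + 5)/6 = 18/6 = 3
te_E = (7 + 4·11 + 15)/6 = 66/6 = 11

Forward pass:
ES_A = 0; EF_A = 8
ES_B = 8; EF_B = 8+4 = 12
ES_C = 8; EF_C = 8+8 = 16
ES_D = max(EF_A=8, EF_B=12) = 12; EF_D = 12+3 = 15
ES_E = max(EF_B=12, EF_C=16, EF_D=15) = 16; EF_E = 16+11 = 27
Expected project duration μ = 27 days. Critical path: A → C → E.

27 days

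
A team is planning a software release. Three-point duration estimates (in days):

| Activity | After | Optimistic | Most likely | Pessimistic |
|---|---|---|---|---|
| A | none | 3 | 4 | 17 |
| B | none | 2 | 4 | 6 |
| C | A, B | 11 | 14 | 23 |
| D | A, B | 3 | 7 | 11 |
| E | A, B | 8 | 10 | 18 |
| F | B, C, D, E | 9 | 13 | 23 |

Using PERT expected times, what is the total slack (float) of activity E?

te_A = (3 + 4·4 + 17)/6 = 36/6 = 6
te_B = (2 + 4·4 + 6)/6 = 24/6 = 4
te_C = (11 + 4·14 + 23)/6 = 90/6 = 15
te_D = (3 + 4·7 + 11)/6 = 42/6 = 7
te_E = (8 + 4·10 + 18)/6 = 66/6 = 11
te_F = (9 + 4·13 + 23)/6 = 84/6 = 14

Forward pass:
ES_A = 0; EF_A = 6
ES_B = 0; EF_B = 4
ES_C = max(EF_A=6, EF_B=4) = 6; EF_C = 6+15 = 21
ES_D = max(EF_A=6, EF_B=4) = 6; EF_D = 6+7 = 13
ES_E = max(EF_A=6, EF_B=4) = 6; EF_E = 6+11 = 17
ES_F = max(EF_B=4, EF_C=21, EF_D=13, EF_E=17) = 21; EF_F = 21+14 = 35
Expected project duration μ = 35 days. Critical path: A → C → F.

Backward pass:
LF_F = 35; LS_F = 35−14 = 21
LF_E = LS_F = 21; LS_E = 21−11 = 10
LF_D = LS_F = 21; LS_D = 21−7 = 14
LF_C = LS_F = 21; LS_C = 21−15 = 6
LF_B = min(LS_C=6, LS_D=14, LS_E=10, LS_F=21) = 6; LS_B = 6−4 = 2
LF_A = min(LS_C=6, LS_D=14, LS_E=10) = 6; LS_A = 6−6 = 0
Slack_E = LS_E − ES_E = 10 − 6 = 4

4 days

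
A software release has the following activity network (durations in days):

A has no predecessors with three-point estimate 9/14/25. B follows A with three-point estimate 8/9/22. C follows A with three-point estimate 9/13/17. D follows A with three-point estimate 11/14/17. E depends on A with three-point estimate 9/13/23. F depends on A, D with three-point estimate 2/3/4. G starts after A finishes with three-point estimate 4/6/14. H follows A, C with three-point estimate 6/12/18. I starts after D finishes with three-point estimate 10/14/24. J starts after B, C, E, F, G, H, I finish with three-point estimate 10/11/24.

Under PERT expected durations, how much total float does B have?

te_A = (9 + 4·14 + 25)/6 = 90/6 = 15
te_B = (8 + 4·9 + 22)/6 = 66/6 = 11
te_C = (9 + 4·13 + 17)/6 = 78/6 = 13
te_D = (11 + 4·14 + 17)/6 = 84/6 = 14
te_E = (9 + 4·13 + 23)/6 = 84/6 = 14
te_F = (2 + 4·3 + 4)/6 = 18/6 = 3
te_G = (4 + 4·6 + 14)/6 = 42/6 = 7
te_H = (6 + 4·12 + 18)/6 = 72/6 = 12
te_I = (10 + 4·14 + 24)/6 = 90/6 = 15
te_J = (10 + 4·11 + 24)/6 = 78/6 = 13

Forward pass:
ES_A = 0; EF_A = 15
ES_B = 15; EF_B = 15+11 = 26
ES_C = 15; EF_C = 15+13 = 28
ES_D = 15; EF_D = 15+14 = 29
ES_E = 15; EF_E = 15+14 = 29
ES_F = max(EF_A=15, EF_D=29) = 29; EF_F = 29+3 = 32
ES_G = 15; EF_G = 15+7 = 22
ES_H = max(EF_A=15, EF_C=28) = 28; EF_H = 28+12 = 40
ES_I = 29; EF_I = 29+15 = 44
ES_J = max(EF_B=26, EF_C=28, EF_E=29, EF_F=32, EF_G=22, EF_H=40, EF_I=44) = 44; EF_J = 44+13 = 57
Expected project duration μ = 57 days. Critical path: A → D → I → J.

Backward pass:
LF_J = 57; LS_J = 57−13 = 44
LF_I = LS_J = 44; LS_I = 44−15 = 29
LF_H = LS_J = 44; LS_H = 44−12 = 32
LF_G = LS_J = 44; LS_G = 44−7 = 37
LF_F = LS_J = 44; LS_F = 44−3 = 41
LF_E = LS_J = 44; LS_E = 44−14 = 30
LF_D = min(LS_F=41, LS_I=29) = 29; LS_D = 29−14 = 15
LF_C = min(LS_H=32, LS_J=44) = 32; LS_C = 32−13 = 19
LF_B = LS_J = 44; LS_B = 44−11 = 33
LF_A = min(LS_B=33, LS_C=19, LS_D=15, LS_E=30, LS_F=41, LS_G=37, LS_H=32) = 15; LS_A = 15−15 = 0
Slack_B = LS_B − ES_B = 33 − 15 = 18

18 days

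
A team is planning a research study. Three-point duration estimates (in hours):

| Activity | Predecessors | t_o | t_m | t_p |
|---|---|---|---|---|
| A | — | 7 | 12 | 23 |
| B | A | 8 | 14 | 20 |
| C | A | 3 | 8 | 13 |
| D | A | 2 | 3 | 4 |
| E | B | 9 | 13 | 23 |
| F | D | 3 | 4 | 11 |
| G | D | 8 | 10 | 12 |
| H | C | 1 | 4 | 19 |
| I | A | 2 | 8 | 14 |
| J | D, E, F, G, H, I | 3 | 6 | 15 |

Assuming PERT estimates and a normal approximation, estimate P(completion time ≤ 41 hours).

te_A = (7 + 4·12 + 23)/6 = 78/6 = 13; σ²_A = ((23−7)/6)² = 7.111
te_B = (8 + 4·14 + 20)/6 = 84/6 = 14; σ²_B = ((20−8)/6)² = 4.000
te_C = (3 + 4·8 + 13)/6 = 48/6 = 8; σ²_C = ((13−3)/6)² = 2.778
te_D = (2 + 4·3 + 4)/6 = 18/6 = 3; σ²_D = ((4−2)/6)² = 0.111
te_E = (9 + 4·13 + 23)/6 = 84/6 = 14; σ²_E = ((23−9)/6)² = 5.444
te_F = (3 + 4·4 + 11)/6 = 30/6 = 5; σ²_F = ((11−3)/6)² = 1.778
te_G = (8 + 4·10 + 12)/6 = 60/6 = 10; σ²_G = ((12−8)/6)² = 0.444
te_H = (1 + 4·4 + 19)/6 = 36/6 = 6; σ²_H = ((19−1)/6)² = 9.000
te_I = (2 + 4·8 + 14)/6 = 48/6 = 8; σ²_I = ((14−2)/6)² = 4.000
te_J = (3 + 4·6 + 15)/6 = 42/6 = 7; σ²_J = ((15−3)/6)² = 4.000

Forward pass:
ES_A = 0; EF_A = 13
ES_B = 13; EF_B = 13+14 = 27
ES_C = 13; EF_C = 13+8 = 21
ES_D = 13; EF_D = 13+3 = 16
ES_E = 27; EF_E = 27+14 = 41
ES_F = 16; EF_F = 16+5 = 21
ES_G = 16; EF_G = 16+10 = 26
ES_H = 21; EF_H = 21+6 = 27
ES_I = 13; EF_I = 13+8 = 21
ES_J = max(EF_D=16, EF_E=41, EF_F=21, EF_G=26, EF_H=27, EF_I=21) = 41; EF_J = 41+7 = 48
Expected project duration μ = 48 hours. Critical path: A → B → E → J.

Variance along critical path = 7.111 + 4.000 + 5.444 + 4.000 = 20.556; σ = √20.556 = 4.534 hours.
Z = (41 − 48) / 4.534 = -1.544
P(T ≤ 41) = Φ(-1.544) ≈ 0.061

0.061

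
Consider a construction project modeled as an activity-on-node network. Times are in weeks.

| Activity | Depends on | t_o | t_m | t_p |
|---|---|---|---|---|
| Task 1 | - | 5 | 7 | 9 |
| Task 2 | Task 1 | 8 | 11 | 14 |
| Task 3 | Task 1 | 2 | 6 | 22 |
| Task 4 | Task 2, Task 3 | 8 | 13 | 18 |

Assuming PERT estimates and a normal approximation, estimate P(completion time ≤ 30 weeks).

0.313

te_Task 1 = (5 + 4·7 + 9)/6 = 42/6 = 7; σ²_Task 1 = ((9−5)/6)² = 0.444
te_Task 2 = (8 + 4·11 + 14)/6 = 66/6 = 11; σ²_Task 2 = ((14−8)/6)² = 1.000
te_Task 3 = (2 + 4·6 + 22)/6 = 48/6 = 8; σ²_Task 3 = ((22−2)/6)² = 11.111
te_Task 4 = (8 + 4·13 + 18)/6 = 78/6 = 13; σ²_Task 4 = ((18−8)/6)² = 2.778

Forward pass:
ES_Task 1 = 0; EF_Task 1 = 7
ES_Task 2 = 7; EF_Task 2 = 7+11 = 18
ES_Task 3 = 7; EF_Task 3 = 7+8 = 15
ES_Task 4 = max(EF_Task 2=18, EF_Task 3=15) = 18; EF_Task 4 = 18+13 = 31
Expected project duration μ = 31 weeks. Critical path: Task 1 → Task 2 → Task 4.

Variance along critical path = 0.444 + 1.000 + 2.778 = 4.222; σ = √4.222 = 2.055 weeks.
Z = (30 − 31) / 2.055 = -0.487
P(T ≤ 30) = Φ(-0.487) ≈ 0.313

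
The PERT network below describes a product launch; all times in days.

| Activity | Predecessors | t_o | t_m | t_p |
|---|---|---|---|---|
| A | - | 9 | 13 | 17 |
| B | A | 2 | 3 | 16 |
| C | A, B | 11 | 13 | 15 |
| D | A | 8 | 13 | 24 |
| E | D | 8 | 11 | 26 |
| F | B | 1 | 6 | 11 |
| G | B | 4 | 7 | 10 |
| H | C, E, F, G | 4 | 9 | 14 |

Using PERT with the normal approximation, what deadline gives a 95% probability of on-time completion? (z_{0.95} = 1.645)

te_A = (9 + 4·13 + 17)/6 = 78/6 = 13; σ²_A = ((17−9)/6)² = 1.778
te_B = (2 + 4·3 + 16)/6 = 30/6 = 5; σ²_B = ((16−2)/6)² = 5.444
te_C = (11 + 4·13 + 15)/6 = 78/6 = 13; σ²_C = ((15−11)/6)² = 0.444
te_D = (8 + 4·13 + 24)/6 = 84/6 = 14; σ²_D = ((24−8)/6)² = 7.111
te_E = (8 + 4·11 + 26)/6 = 78/6 = 13; σ²_E = ((26−8)/6)² = 9.000
te_F = (1 + 4·6 + 11)/6 = 36/6 = 6; σ²_F = ((11−1)/6)² = 2.778
te_G = (4 + 4·7 + 10)/6 = 42/6 = 7; σ²_G = ((10−4)/6)² = 1.000
te_H = (4 + 4·9 + 14)/6 = 54/6 = 9; σ²_H = ((14−4)/6)² = 2.778

Forward pass:
ES_A = 0; EF_A = 13
ES_B = 13; EF_B = 13+5 = 18
ES_C = max(EF_A=13, EF_B=18) = 18; EF_C = 18+13 = 31
ES_D = 13; EF_D = 13+14 = 27
ES_E = 27; EF_E = 27+13 = 40
ES_F = 18; EF_F = 18+6 = 24
ES_G = 18; EF_G = 18+7 = 25
ES_H = max(EF_C=31, EF_E=40, EF_F=24, EF_G=25) = 40; EF_H = 40+9 = 49
Expected project duration μ = 49 days. Critical path: A → D → E → H.

Variance along critical path = 1.778 + 7.111 + 9.000 + 2.778 = 20.667; σ = 4.546 days.
D = μ + z·σ = 49 + 1.645·4.546 = 56.5 days

56.5 days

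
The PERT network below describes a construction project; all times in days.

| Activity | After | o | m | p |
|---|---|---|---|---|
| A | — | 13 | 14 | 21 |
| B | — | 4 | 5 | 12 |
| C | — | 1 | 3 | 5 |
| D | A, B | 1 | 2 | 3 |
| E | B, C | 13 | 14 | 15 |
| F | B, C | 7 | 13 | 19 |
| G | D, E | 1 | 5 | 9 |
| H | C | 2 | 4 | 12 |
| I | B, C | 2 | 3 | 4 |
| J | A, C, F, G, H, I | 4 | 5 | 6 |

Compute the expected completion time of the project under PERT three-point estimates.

te_A = (13 + 4·14 + 21)/6 = 90/6 = 15
te_B = (4 + 4·5 + 12)/6 = 36/6 = 6
te_C = (1 + 4·3 + 5)/6 = 18/6 = 3
te_D = (1 + 4·2 + 3)/6 = 12/6 = 2
te_E = (13 + 4·14 + 15)/6 = 84/6 = 14
te_F = (7 + 4·13 + 19)/6 = 78/6 = 13
te_G = (1 + 4·5 + 9)/6 = 30/6 = 5
te_H = (2 + 4·4 + 12)/6 = 30/6 = 5
te_I = (2 + 4·3 + 4)/6 = 18/6 = 3
te_J = (4 + 4·5 + 6)/6 = 30/6 = 5

Forward pass:
ES_A = 0; EF_A = 15
ES_B = 0; EF_B = 6
ES_C = 0; EF_C = 3
ES_D = max(EF_A=15, EF_B=6) = 15; EF_D = 15+2 = 17
ES_E = max(EF_B=6, EF_C=3) = 6; EF_E = 6+14 = 20
ES_F = max(EF_B=6, EF_C=3) = 6; EF_F = 6+13 = 19
ES_G = max(EF_D=17, EF_E=20) = 20; EF_G = 20+5 = 25
ES_H = 3; EF_H = 3+5 = 8
ES_I = max(EF_B=6, EF_C=3) = 6; EF_I = 6+3 = 9
ES_J = max(EF_A=15, EF_C=3, EF_F=19, EF_G=25, EF_H=8, EF_I=9) = 25; EF_J = 25+5 = 30
Expected project duration μ = 30 days. Critical path: B → E → G → J.

30 days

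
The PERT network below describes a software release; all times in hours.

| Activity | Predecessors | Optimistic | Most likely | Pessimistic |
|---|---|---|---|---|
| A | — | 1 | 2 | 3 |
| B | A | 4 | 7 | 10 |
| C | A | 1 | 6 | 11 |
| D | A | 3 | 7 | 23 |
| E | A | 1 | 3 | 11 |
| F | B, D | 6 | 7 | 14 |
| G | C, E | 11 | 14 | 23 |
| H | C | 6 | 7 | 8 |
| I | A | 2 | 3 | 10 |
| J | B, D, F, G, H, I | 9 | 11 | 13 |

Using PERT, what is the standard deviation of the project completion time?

te_A = (1 + 4·2 + 3)/6 = 12/6 = 2; σ²_A = ((3−1)/6)² = 0.111
te_B = (4 + 4·7 + 10)/6 = 42/6 = 7; σ²_B = ((10−4)/6)² = 1.000
te_C = (1 + 4·6 + 11)/6 = 36/6 = 6; σ²_C = ((11−1)/6)² = 2.778
te_D = (3 + 4·7 + 23)/6 = 54/6 = 9; σ²_D = ((23−3)/6)² = 11.111
te_E = (1 + 4·3 + 11)/6 = 24/6 = 4; σ²_E = ((11−1)/6)² = 2.778
te_F = (6 + 4·7 + 14)/6 = 48/6 = 8; σ²_F = ((14−6)/6)² = 1.778
te_G = (11 + 4·14 + 23)/6 = 90/6 = 15; σ²_G = ((23−11)/6)² = 4.000
te_H = (6 + 4·7 + 8)/6 = 42/6 = 7; σ²_H = ((8−6)/6)² = 0.111
te_I = (2 + 4·3 + 10)/6 = 24/6 = 4; σ²_I = ((10−2)/6)² = 1.778
te_J = (9 + 4·11 + 13)/6 = 66/6 = 11; σ²_J = ((13−9)/6)² = 0.444

Forward pass:
ES_A = 0; EF_A = 2
ES_B = 2; EF_B = 2+7 = 9
ES_C = 2; EF_C = 2+6 = 8
ES_D = 2; EF_D = 2+9 = 11
ES_E = 2; EF_E = 2+4 = 6
ES_F = max(EF_B=9, EF_D=11) = 11; EF_F = 11+8 = 19
ES_G = max(EF_C=8, EF_E=6) = 8; EF_G = 8+15 = 23
ES_H = 8; EF_H = 8+7 = 15
ES_I = 2; EF_I = 2+4 = 6
ES_J = max(EF_B=9, EF_D=11, EF_F=19, EF_G=23, EF_H=15, EF_I=6) = 23; EF_J = 23+11 = 34
Expected project duration μ = 34 hours. Critical path: A → C → G → J.

Variance along critical path = 0.111 + 2.778 + 4.000 + 0.444 = 7.333
σ = √7.333 = 2.708 hours

2.71 hours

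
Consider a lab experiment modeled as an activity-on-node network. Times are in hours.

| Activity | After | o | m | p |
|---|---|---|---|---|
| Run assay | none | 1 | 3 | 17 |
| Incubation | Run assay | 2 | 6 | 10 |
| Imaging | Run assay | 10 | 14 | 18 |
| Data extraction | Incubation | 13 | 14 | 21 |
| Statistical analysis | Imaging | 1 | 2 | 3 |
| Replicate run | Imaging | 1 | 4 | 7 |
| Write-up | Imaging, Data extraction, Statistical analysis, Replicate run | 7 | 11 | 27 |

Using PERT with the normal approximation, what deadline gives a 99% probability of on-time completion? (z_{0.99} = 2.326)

49.9 hours

te_Run assay = (1 + 4·3 + 17)/6 = 30/6 = 5; σ²_Run assay = ((17−1)/6)² = 7.111
te_Incubation = (2 + 4·6 + 10)/6 = 36/6 = 6; σ²_Incubation = ((10−2)/6)² = 1.778
te_Imaging = (10 + 4·14 + 18)/6 = 84/6 = 14; σ²_Imaging = ((18−10)/6)² = 1.778
te_Data extraction = (13 + 4·14 + 21)/6 = 90/6 = 15; σ²_Data extraction = ((21−13)/6)² = 1.778
te_Statistical analysis = (1 + 4·2 + 3)/6 = 12/6 = 2; σ²_Statistical analysis = ((3−1)/6)² = 0.111
te_Replicate run = (1 + 4·4 + 7)/6 = 24/6 = 4; σ²_Replicate run = ((7−1)/6)² = 1.000
te_Write-up = (7 + 4·11 + 27)/6 = 78/6 = 13; σ²_Write-up = ((27−7)/6)² = 11.111

Forward pass:
ES_Run assay = 0; EF_Run assay = 5
ES_Incubation = 5; EF_Incubation = 5+6 = 11
ES_Imaging = 5; EF_Imaging = 5+14 = 19
ES_Data extraction = 11; EF_Data extraction = 11+15 = 26
ES_Statistical analysis = 19; EF_Statistical analysis = 19+2 = 21
ES_Replicate run = 19; EF_Replicate run = 19+4 = 23
ES_Write-up = max(EF_Imaging=19, EF_Data extraction=26, EF_Statistical analysis=21, EF_Replicate run=23) = 26; EF_Write-up = 26+13 = 39
Expected project duration μ = 39 hours. Critical path: Run assay → Incubation → Data extraction → Write-up.

Variance along critical path = 7.111 + 1.778 + 1.778 + 11.111 = 21.778; σ = 4.667 hours.
D = μ + z·σ = 39 + 2.326·4.667 = 49.9 hours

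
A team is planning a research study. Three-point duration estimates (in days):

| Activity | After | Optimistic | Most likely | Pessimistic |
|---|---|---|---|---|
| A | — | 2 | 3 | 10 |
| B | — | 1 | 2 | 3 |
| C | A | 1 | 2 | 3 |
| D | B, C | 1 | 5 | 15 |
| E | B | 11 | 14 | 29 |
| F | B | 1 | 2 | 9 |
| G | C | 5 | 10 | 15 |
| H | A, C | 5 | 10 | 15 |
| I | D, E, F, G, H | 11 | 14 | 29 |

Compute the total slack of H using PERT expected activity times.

2 days

te_A = (2 + 4·3 + 10)/6 = 24/6 = 4
te_B = (1 + 4·2 + 3)/6 = 12/6 = 2
te_C = (1 + 4·2 + 3)/6 = 12/6 = 2
te_D = (1 + 4·5 + 15)/6 = 36/6 = 6
te_E = (11 + 4·14 + 29)/6 = 96/6 = 16
te_F = (1 + 4·2 + 9)/6 = 18/6 = 3
te_G = (5 + 4·10 + 15)/6 = 60/6 = 10
te_H = (5 + 4·10 + 15)/6 = 60/6 = 10
te_I = (11 + 4·14 + 29)/6 = 96/6 = 16

Forward pass:
ES_A = 0; EF_A = 4
ES_B = 0; EF_B = 2
ES_C = 4; EF_C = 4+2 = 6
ES_D = max(EF_B=2, EF_C=6) = 6; EF_D = 6+6 = 12
ES_E = 2; EF_E = 2+16 = 18
ES_F = 2; EF_F = 2+3 = 5
ES_G = 6; EF_G = 6+10 = 16
ES_H = max(EF_A=4, EF_C=6) = 6; EF_H = 6+10 = 16
ES_I = max(EF_D=12, EF_E=18, EF_F=5, EF_G=16, EF_H=16) = 18; EF_I = 18+16 = 34
Expected project duration μ = 34 days. Critical path: B → E → I.

Backward pass:
LF_I = 34; LS_I = 34−16 = 18
LF_H = LS_I = 18; LS_H = 18−10 = 8
LF_G = LS_I = 18; LS_G = 18−10 = 8
LF_F = LS_I = 18; LS_F = 18−3 = 15
LF_E = LS_I = 18; LS_E = 18−16 = 2
LF_D = LS_I = 18; LS_D = 18−6 = 12
LF_C = min(LS_D=12, LS_G=8, LS_H=8) = 8; LS_C = 8−2 = 6
LF_B = min(LS_D=12, LS_E=2, LS_F=15) = 2; LS_B = 2−2 = 0
LF_A = min(LS_C=6, LS_H=8) = 6; LS_A = 6−4 = 2
Slack_H = LS_H − ES_H = 8 − 6 = 2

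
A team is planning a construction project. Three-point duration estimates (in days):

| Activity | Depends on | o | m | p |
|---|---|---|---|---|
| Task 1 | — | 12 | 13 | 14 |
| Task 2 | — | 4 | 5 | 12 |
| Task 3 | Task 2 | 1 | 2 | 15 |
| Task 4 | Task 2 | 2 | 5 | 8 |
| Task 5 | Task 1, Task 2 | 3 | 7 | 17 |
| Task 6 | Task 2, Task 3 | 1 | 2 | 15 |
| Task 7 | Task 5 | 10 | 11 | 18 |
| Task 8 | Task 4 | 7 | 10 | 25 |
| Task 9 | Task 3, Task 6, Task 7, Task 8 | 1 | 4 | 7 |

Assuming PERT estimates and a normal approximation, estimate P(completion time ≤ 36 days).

te_Task 1 = (12 + 4·13 + 14)/6 = 78/6 = 13; σ²_Task 1 = ((14−12)/6)² = 0.111
te_Task 2 = (4 + 4·5 + 12)/6 = 36/6 = 6; σ²_Task 2 = ((12−4)/6)² = 1.778
te_Task 3 = (1 + 4·2 + 15)/6 = 24/6 = 4; σ²_Task 3 = ((15−1)/6)² = 5.444
te_Task 4 = (2 + 4·5 + 8)/6 = 30/6 = 5; σ²_Task 4 = ((8−2)/6)² = 1.000
te_Task 5 = (3 + 4·7 + 17)/6 = 48/6 = 8; σ²_Task 5 = ((17−3)/6)² = 5.444
te_Task 6 = (1 + 4·2 + 15)/6 = 24/6 = 4; σ²_Task 6 = ((15−1)/6)² = 5.444
te_Task 7 = (10 + 4·11 + 18)/6 = 72/6 = 12; σ²_Task 7 = ((18−10)/6)² = 1.778
te_Task 8 = (7 + 4·10 + 25)/6 = 72/6 = 12; σ²_Task 8 = ((25−7)/6)² = 9.000
te_Task 9 = (1 + 4·4 + 7)/6 = 24/6 = 4; σ²_Task 9 = ((7−1)/6)² = 1.000

Forward pass:
ES_Task 1 = 0; EF_Task 1 = 13
ES_Task 2 = 0; EF_Task 2 = 6
ES_Task 3 = 6; EF_Task 3 = 6+4 = 10
ES_Task 4 = 6; EF_Task 4 = 6+5 = 11
ES_Task 5 = max(EF_Task 1=13, EF_Task 2=6) = 13; EF_Task 5 = 13+8 = 21
ES_Task 6 = max(EF_Task 2=6, EF_Task 3=10) = 10; EF_Task 6 = 10+4 = 14
ES_Task 7 = 21; EF_Task 7 = 21+12 = 33
ES_Task 8 = 11; EF_Task 8 = 11+12 = 23
ES_Task 9 = max(EF_Task 3=10, EF_Task 6=14, EF_Task 7=33, EF_Task 8=23) = 33; EF_Task 9 = 33+4 = 37
Expected project duration μ = 37 days. Critical path: Task 1 → Task 5 → Task 7 → Task 9.

Variance along critical path = 0.111 + 5.444 + 1.778 + 1.000 = 8.333; σ = √8.333 = 2.887 days.
Z = (36 − 37) / 2.887 = -0.346
P(T ≤ 36) = Φ(-0.346) ≈ 0.365

0.365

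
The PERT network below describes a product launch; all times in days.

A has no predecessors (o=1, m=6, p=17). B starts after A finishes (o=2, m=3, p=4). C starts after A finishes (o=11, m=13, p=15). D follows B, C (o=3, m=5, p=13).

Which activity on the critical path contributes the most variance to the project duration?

te_A = (1 + 4·6 + 17)/6 = 42/6 = 7; σ²_A = ((17−1)/6)² = 7.111
te_B = (2 + 4·3 + 4)/6 = 18/6 = 3; σ²_B = ((4−2)/6)² = 0.111
te_C = (11 + 4·13 + 15)/6 = 78/6 = 13; σ²_C = ((15−11)/6)² = 0.444
te_D = (3 + 4·5 + 13)/6 = 36/6 = 6; σ²_D = ((13−3)/6)² = 2.778

Forward pass:
ES_A = 0; EF_A = 7
ES_B = 7; EF_B = 7+3 = 10
ES_C = 7; EF_C = 7+13 = 20
ES_D = max(EF_B=10, EF_C=20) = 20; EF_D = 20+6 = 26
Expected project duration μ = 26 days. Critical path: A → C → D.

Variances on critical path: σ²_A=7.111, σ²_C=0.444, σ²_D=2.778.
Largest is σ²_A = 7.111.

A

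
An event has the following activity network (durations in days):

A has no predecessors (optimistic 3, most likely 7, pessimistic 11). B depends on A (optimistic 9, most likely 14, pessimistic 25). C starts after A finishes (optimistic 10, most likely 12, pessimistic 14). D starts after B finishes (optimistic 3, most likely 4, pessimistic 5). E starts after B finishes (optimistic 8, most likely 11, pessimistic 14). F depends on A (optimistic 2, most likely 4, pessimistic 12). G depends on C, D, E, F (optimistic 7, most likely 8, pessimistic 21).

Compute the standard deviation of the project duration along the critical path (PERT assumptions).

3.92 days

te_A = (3 + 4·7 + 11)/6 = 42/6 = 7; σ²_A = ((11−3)/6)² = 1.778
te_B = (9 + 4·14 + 25)/6 = 90/6 = 15; σ²_B = ((25−9)/6)² = 7.111
te_C = (10 + 4·12 + 14)/6 = 72/6 = 12; σ²_C = ((14−10)/6)² = 0.444
te_D = (3 + 4·4 + 5)/6 = 24/6 = 4; σ²_D = ((5−3)/6)² = 0.111
te_E = (8 + 4·11 + 14)/6 = 66/6 = 11; σ²_E = ((14−8)/6)² = 1.000
te_F = (2 + 4·4 + 12)/6 = 30/6 = 5; σ²_F = ((12−2)/6)² = 2.778
te_G = (7 + 4·8 + 21)/6 = 60/6 = 10; σ²_G = ((21−7)/6)² = 5.444

Forward pass:
ES_A = 0; EF_A = 7
ES_B = 7; EF_B = 7+15 = 22
ES_C = 7; EF_C = 7+12 = 19
ES_D = 22; EF_D = 22+4 = 26
ES_E = 22; EF_E = 22+11 = 33
ES_F = 7; EF_F = 7+5 = 12
ES_G = max(EF_C=19, EF_D=26, EF_E=33, EF_F=12) = 33; EF_G = 33+10 = 43
Expected project duration μ = 43 days. Critical path: A → B → E → G.

Variance along critical path = 1.778 + 7.111 + 1.000 + 5.444 = 15.333
σ = √15.333 = 3.916 days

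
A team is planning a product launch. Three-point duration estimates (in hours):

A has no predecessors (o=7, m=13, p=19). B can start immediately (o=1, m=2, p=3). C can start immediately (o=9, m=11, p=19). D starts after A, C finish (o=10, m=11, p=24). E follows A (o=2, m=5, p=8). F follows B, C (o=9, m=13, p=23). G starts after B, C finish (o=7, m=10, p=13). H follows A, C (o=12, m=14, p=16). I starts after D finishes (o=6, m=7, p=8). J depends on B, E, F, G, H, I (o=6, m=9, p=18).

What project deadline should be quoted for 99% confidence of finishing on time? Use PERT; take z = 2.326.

51.6 hours

te_A = (7 + 4·13 + 19)/6 = 78/6 = 13; σ²_A = ((19−7)/6)² = 4.000
te_B = (1 + 4·2 + 3)/6 = 12/6 = 2; σ²_B = ((3−1)/6)² = 0.111
te_C = (9 + 4·11 + 19)/6 = 72/6 = 12; σ²_C = ((19−9)/6)² = 2.778
te_D = (10 + 4·11 + 24)/6 = 78/6 = 13; σ²_D = ((24−10)/6)² = 5.444
te_E = (2 + 4·5 + 8)/6 = 30/6 = 5; σ²_E = ((8−2)/6)² = 1.000
te_F = (9 + 4·13 + 23)/6 = 84/6 = 14; σ²_F = ((23−9)/6)² = 5.444
te_G = (7 + 4·10 + 13)/6 = 60/6 = 10; σ²_G = ((13−7)/6)² = 1.000
te_H = (12 + 4·14 + 16)/6 = 84/6 = 14; σ²_H = ((16−12)/6)² = 0.444
te_I = (6 + 4·7 + 8)/6 = 42/6 = 7; σ²_I = ((8−6)/6)² = 0.111
te_J = (6 + 4·9 + 18)/6 = 60/6 = 10; σ²_J = ((18−6)/6)² = 4.000

Forward pass:
ES_A = 0; EF_A = 13
ES_B = 0; EF_B = 2
ES_C = 0; EF_C = 12
ES_D = max(EF_A=13, EF_C=12) = 13; EF_D = 13+13 = 26
ES_E = 13; EF_E = 13+5 = 18
ES_F = max(EF_B=2, EF_C=12) = 12; EF_F = 12+14 = 26
ES_G = max(EF_B=2, EF_C=12) = 12; EF_G = 12+10 = 22
ES_H = max(EF_A=13, EF_C=12) = 13; EF_H = 13+14 = 27
ES_I = 26; EF_I = 26+7 = 33
ES_J = max(EF_B=2, EF_E=18, EF_F=26, EF_G=22, EF_H=27, EF_I=33) = 33; EF_J = 33+10 = 43
Expected project duration μ = 43 hours. Critical path: A → D → I → J.

Variance along critical path = 4.000 + 5.444 + 0.111 + 4.000 = 13.556; σ = 3.682 hours.
D = μ + z·σ = 43 + 2.326·3.682 = 51.6 hours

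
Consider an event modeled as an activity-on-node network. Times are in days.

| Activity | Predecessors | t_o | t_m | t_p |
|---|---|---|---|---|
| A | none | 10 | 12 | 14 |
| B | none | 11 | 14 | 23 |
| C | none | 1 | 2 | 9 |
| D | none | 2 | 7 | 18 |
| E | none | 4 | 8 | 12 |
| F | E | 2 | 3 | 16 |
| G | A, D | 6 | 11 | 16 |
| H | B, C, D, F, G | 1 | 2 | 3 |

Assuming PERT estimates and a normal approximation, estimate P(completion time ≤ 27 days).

te_A = (10 + 4·12 + 14)/6 = 72/6 = 12; σ²_A = ((14−10)/6)² = 0.444
te_B = (11 + 4·14 + 23)/6 = 90/6 = 15; σ²_B = ((23−11)/6)² = 4.000
te_C = (1 + 4·2 + 9)/6 = 18/6 = 3; σ²_C = ((9−1)/6)² = 1.778
te_D = (2 + 4·7 + 18)/6 = 48/6 = 8; σ²_D = ((18−2)/6)² = 7.111
te_E = (4 + 4·8 + 12)/6 = 48/6 = 8; σ²_E = ((12−4)/6)² = 1.778
te_F = (2 + 4·3 + 16)/6 = 30/6 = 5; σ²_F = ((16−2)/6)² = 5.444
te_G = (6 + 4·11 + 16)/6 = 66/6 = 11; σ²_G = ((16−6)/6)² = 2.778
te_H = (1 + 4·2 + 3)/6 = 12/6 = 2; σ²_H = ((3−1)/6)² = 0.111

Forward pass:
ES_A = 0; EF_A = 12
ES_B = 0; EF_B = 15
ES_C = 0; EF_C = 3
ES_D = 0; EF_D = 8
ES_E = 0; EF_E = 8
ES_F = 8; EF_F = 8+5 = 13
ES_G = max(EF_A=12, EF_D=8) = 12; EF_G = 12+11 = 23
ES_H = max(EF_B=15, EF_C=3, EF_D=8, EF_F=13, EF_G=23) = 23; EF_H = 23+2 = 25
Expected project duration μ = 25 days. Critical path: A → G → H.

Variance along critical path = 0.444 + 2.778 + 0.111 = 3.333; σ = √3.333 = 1.826 days.
Z = (27 − 25) / 1.826 = 1.095
P(T ≤ 27) = Φ(1.095) ≈ 0.863

0.863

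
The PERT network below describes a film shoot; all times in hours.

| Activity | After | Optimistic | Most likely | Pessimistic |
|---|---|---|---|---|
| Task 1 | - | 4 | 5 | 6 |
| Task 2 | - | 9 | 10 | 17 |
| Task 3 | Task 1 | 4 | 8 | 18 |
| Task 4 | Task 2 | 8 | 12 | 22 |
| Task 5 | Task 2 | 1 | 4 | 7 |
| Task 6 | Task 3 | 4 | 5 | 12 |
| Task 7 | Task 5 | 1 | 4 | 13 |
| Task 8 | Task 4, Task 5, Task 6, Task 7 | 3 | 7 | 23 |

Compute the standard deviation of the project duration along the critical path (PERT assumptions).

4.28 hours

te_Task 1 = (4 + 4·5 + 6)/6 = 30/6 = 5; σ²_Task 1 = ((6−4)/6)² = 0.111
te_Task 2 = (9 + 4·10 + 17)/6 = 66/6 = 11; σ²_Task 2 = ((17−9)/6)² = 1.778
te_Task 3 = (4 + 4·8 + 18)/6 = 54/6 = 9; σ²_Task 3 = ((18−4)/6)² = 5.444
te_Task 4 = (8 + 4·12 + 22)/6 = 78/6 = 13; σ²_Task 4 = ((22−8)/6)² = 5.444
te_Task 5 = (1 + 4·4 + 7)/6 = 24/6 = 4; σ²_Task 5 = ((7−1)/6)² = 1.000
te_Task 6 = (4 + 4·5 + 12)/6 = 36/6 = 6; σ²_Task 6 = ((12−4)/6)² = 1.778
te_Task 7 = (1 + 4·4 + 13)/6 = 30/6 = 5; σ²_Task 7 = ((13−1)/6)² = 4.000
te_Task 8 = (3 + 4·7 + 23)/6 = 54/6 = 9; σ²_Task 8 = ((23−3)/6)² = 11.111

Forward pass:
ES_Task 1 = 0; EF_Task 1 = 5
ES_Task 2 = 0; EF_Task 2 = 11
ES_Task 3 = 5; EF_Task 3 = 5+9 = 14
ES_Task 4 = 11; EF_Task 4 = 11+13 = 24
ES_Task 5 = 11; EF_Task 5 = 11+4 = 15
ES_Task 6 = 14; EF_Task 6 = 14+6 = 20
ES_Task 7 = 15; EF_Task 7 = 15+5 = 20
ES_Task 8 = max(EF_Task 4=24, EF_Task 5=15, EF_Task 6=20, EF_Task 7=20) = 24; EF_Task 8 = 24+9 = 33
Expected project duration μ = 33 hours. Critical path: Task 2 → Task 4 → Task 8.

Variance along critical path = 1.778 + 5.444 + 11.111 = 18.333
σ = √18.333 = 4.282 hours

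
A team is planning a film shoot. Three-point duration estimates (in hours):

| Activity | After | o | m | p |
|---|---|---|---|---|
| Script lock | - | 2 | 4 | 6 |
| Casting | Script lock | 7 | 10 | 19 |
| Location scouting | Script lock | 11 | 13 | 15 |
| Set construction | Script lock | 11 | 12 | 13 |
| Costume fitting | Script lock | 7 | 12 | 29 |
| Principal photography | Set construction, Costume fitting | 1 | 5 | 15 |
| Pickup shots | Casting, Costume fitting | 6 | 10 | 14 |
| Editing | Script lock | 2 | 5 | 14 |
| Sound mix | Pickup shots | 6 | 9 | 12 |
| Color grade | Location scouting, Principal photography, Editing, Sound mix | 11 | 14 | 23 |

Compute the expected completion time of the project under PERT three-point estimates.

52 hours

te_Script lock = (2 + 4·4 + 6)/6 = 24/6 = 4
te_Casting = (7 + 4·10 + 19)/6 = 66/6 = 11
te_Location scouting = (11 + 4·13 + 15)/6 = 78/6 = 13
te_Set construction = (11 + 4·12 + 13)/6 = 72/6 = 12
te_Costume fitting = (7 + 4·12 + 29)/6 = 84/6 = 14
te_Principal photography = (1 + 4·5 + 15)/6 = 36/6 = 6
te_Pickup shots = (6 + 4·10 + 14)/6 = 60/6 = 10
te_Editing = (2 + 4·5 + 14)/6 = 36/6 = 6
te_Sound mix = (6 + 4·9 + 12)/6 = 54/6 = 9
te_Color grade = (11 + 4·14 + 23)/6 = 90/6 = 15

Forward pass:
ES_Script lock = 0; EF_Script lock = 4
ES_Casting = 4; EF_Casting = 4+11 = 15
ES_Location scouting = 4; EF_Location scouting = 4+13 = 17
ES_Set construction = 4; EF_Set construction = 4+12 = 16
ES_Costume fitting = 4; EF_Costume fitting = 4+14 = 18
ES_Principal photography = max(EF_Set construction=16, EF_Costume fitting=18) = 18; EF_Principal photography = 18+6 = 24
ES_Pickup shots = max(EF_Casting=15, EF_Costume fitting=18) = 18; EF_Pickup shots = 18+10 = 28
ES_Editing = 4; EF_Editing = 4+6 = 10
ES_Sound mix = 28; EF_Sound mix = 28+9 = 37
ES_Color grade = max(EF_Location scouting=17, EF_Principal photography=24, EF_Editing=10, EF_Sound mix=37) = 37; EF_Color grade = 37+15 = 52
Expected project duration μ = 52 hours. Critical path: Script lock → Costume fitting → Pickup shots → Sound mix → Color grade.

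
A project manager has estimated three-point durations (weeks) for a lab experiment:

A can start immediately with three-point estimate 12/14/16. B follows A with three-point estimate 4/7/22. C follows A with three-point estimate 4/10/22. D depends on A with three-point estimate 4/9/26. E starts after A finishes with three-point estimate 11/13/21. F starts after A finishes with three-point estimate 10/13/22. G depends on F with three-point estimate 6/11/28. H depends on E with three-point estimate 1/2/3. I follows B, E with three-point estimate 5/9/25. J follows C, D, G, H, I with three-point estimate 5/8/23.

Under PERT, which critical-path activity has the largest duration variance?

te_A = (12 + 4·14 + 16)/6 = 84/6 = 14; σ²_A = ((16−12)/6)² = 0.444
te_B = (4 + 4·7 + 22)/6 = 54/6 = 9; σ²_B = ((22−4)/6)² = 9.000
te_C = (4 + 4·10 + 22)/6 = 66/6 = 11; σ²_C = ((22−4)/6)² = 9.000
te_D = (4 + 4·9 + 26)/6 = 66/6 = 11; σ²_D = ((26−4)/6)² = 13.444
te_E = (11 + 4·13 + 21)/6 = 84/6 = 14; σ²_E = ((21−11)/6)² = 2.778
te_F = (10 + 4·13 + 22)/6 = 84/6 = 14; σ²_F = ((22−10)/6)² = 4.000
te_G = (6 + 4·11 + 28)/6 = 78/6 = 13; σ²_G = ((28−6)/6)² = 13.444
te_H = (1 + 4·2 + 3)/6 = 12/6 = 2; σ²_H = ((3−1)/6)² = 0.111
te_I = (5 + 4·9 + 25)/6 = 66/6 = 11; σ²_I = ((25−5)/6)² = 11.111
te_J = (5 + 4·8 + 23)/6 = 60/6 = 10; σ²_J = ((23−5)/6)² = 9.000

Forward pass:
ES_A = 0; EF_A = 14
ES_B = 14; EF_B = 14+9 = 23
ES_C = 14; EF_C = 14+11 = 25
ES_D = 14; EF_D = 14+11 = 25
ES_E = 14; EF_E = 14+14 = 28
ES_F = 14; EF_F = 14+14 = 28
ES_G = 28; EF_G = 28+13 = 41
ES_H = 28; EF_H = 28+2 = 30
ES_I = max(EF_B=23, EF_E=28) = 28; EF_I = 28+11 = 39
ES_J = max(EF_C=25, EF_D=25, EF_G=41, EF_H=30, EF_I=39) = 41; EF_J = 41+10 = 51
Expected project duration μ = 51 weeks. Critical path: A → F → G → J.

Variances on critical path: σ²_A=0.444, σ²_F=4.000, σ²_G=13.444, σ²_J=9.000.
Largest is σ²_G = 13.444.

G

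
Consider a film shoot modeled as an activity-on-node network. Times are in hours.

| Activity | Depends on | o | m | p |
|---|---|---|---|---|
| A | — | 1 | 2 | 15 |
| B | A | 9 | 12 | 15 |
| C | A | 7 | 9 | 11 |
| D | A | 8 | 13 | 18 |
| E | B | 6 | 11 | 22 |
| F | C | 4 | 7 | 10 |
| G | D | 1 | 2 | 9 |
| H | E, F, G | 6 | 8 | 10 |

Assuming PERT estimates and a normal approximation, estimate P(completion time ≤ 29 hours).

te_A = (1 + 4·2 + 15)/6 = 24/6 = 4; σ²_A = ((15−1)/6)² = 5.444
te_B = (9 + 4·12 + 15)/6 = 72/6 = 12; σ²_B = ((15−9)/6)² = 1.000
te_C = (7 + 4·9 + 11)/6 = 54/6 = 9; σ²_C = ((11−7)/6)² = 0.444
te_D = (8 + 4·13 + 18)/6 = 78/6 = 13; σ²_D = ((18−8)/6)² = 2.778
te_E = (6 + 4·11 + 22)/6 = 72/6 = 12; σ²_E = ((22−6)/6)² = 7.111
te_F = (4 + 4·7 + 10)/6 = 42/6 = 7; σ²_F = ((10−4)/6)² = 1.000
te_G = (1 + 4·2 + 9)/6 = 18/6 = 3; σ²_G = ((9−1)/6)² = 1.778
te_H = (6 + 4·8 + 10)/6 = 48/6 = 8; σ²_H = ((10−6)/6)² = 0.444

Forward pass:
ES_A = 0; EF_A = 4
ES_B = 4; EF_B = 4+12 = 16
ES_C = 4; EF_C = 4+9 = 13
ES_D = 4; EF_D = 4+13 = 17
ES_E = 16; EF_E = 16+12 = 28
ES_F = 13; EF_F = 13+7 = 20
ES_G = 17; EF_G = 17+3 = 20
ES_H = max(EF_E=28, EF_F=20, EF_G=20) = 28; EF_H = 28+8 = 36
Expected project duration μ = 36 hours. Critical path: A → B → E → H.

Variance along critical path = 5.444 + 1.000 + 7.111 + 0.444 = 14.000; σ = √14.000 = 3.742 hours.
Z = (29 − 36) / 3.742 = -1.871
P(T ≤ 29) = Φ(-1.871) ≈ 0.031

0.031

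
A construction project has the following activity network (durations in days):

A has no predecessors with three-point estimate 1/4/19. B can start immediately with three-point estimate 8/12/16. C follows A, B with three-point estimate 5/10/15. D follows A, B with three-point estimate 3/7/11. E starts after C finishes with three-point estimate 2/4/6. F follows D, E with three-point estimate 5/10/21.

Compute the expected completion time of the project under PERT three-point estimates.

te_A = (1 + 4·4 + 19)/6 = 36/6 = 6
te_B = (8 + 4·12 + 16)/6 = 72/6 = 12
te_C = (5 + 4·10 + 15)/6 = 60/6 = 10
te_D = (3 + 4·7 + 11)/6 = 42/6 = 7
te_E = (2 + 4·4 + 6)/6 = 24/6 = 4
te_F = (5 + 4·10 + 21)/6 = 66/6 = 11

Forward pass:
ES_A = 0; EF_A = 6
ES_B = 0; EF_B = 12
ES_C = max(EF_A=6, EF_B=12) = 12; EF_C = 12+10 = 22
ES_D = max(EF_A=6, EF_B=12) = 12; EF_D = 12+7 = 19
ES_E = 22; EF_E = 22+4 = 26
ES_F = max(EF_D=19, EF_E=26) = 26; EF_F = 26+11 = 37
Expected project duration μ = 37 days. Critical path: B → C → E → F.

37 days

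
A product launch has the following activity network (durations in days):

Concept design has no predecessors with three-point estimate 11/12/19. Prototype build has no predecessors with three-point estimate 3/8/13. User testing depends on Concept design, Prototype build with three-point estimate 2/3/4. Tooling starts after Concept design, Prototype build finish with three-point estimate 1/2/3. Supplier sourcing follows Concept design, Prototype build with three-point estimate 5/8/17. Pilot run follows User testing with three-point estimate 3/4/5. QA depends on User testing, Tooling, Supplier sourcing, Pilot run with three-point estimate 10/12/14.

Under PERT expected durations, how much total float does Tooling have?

te_Concept design = (11 + 4·12 + 19)/6 = 78/6 = 13
te_Prototype build = (3 + 4·8 + 13)/6 = 48/6 = 8
te_User testing = (2 + 4·3 + 4)/6 = 18/6 = 3
te_Tooling = (1 + 4·2 + 3)/6 = 12/6 = 2
te_Supplier sourcing = (5 + 4·8 + 17)/6 = 54/6 = 9
te_Pilot run = (3 + 4·4 + 5)/6 = 24/6 = 4
te_QA = (10 + 4·12 + 14)/6 = 72/6 = 12

Forward pass:
ES_Concept design = 0; EF_Concept design = 13
ES_Prototype build = 0; EF_Prototype build = 8
ES_User testing = max(EF_Concept design=13, EF_Prototype build=8) = 13; EF_User testing = 13+3 = 16
ES_Tooling = max(EF_Concept design=13, EF_Prototype build=8) = 13; EF_Tooling = 13+2 = 15
ES_Supplier sourcing = max(EF_Concept design=13, EF_Prototype build=8) = 13; EF_Supplier sourcing = 13+9 = 22
ES_Pilot run = 16; EF_Pilot run = 16+4 = 20
ES_QA = max(EF_User testing=16, EF_Tooling=15, EF_Supplier sourcing=22, EF_Pilot run=20) = 22; EF_QA = 22+12 = 34
Expected project duration μ = 34 days. Critical path: Concept design → Supplier sourcing → QA.

Backward pass:
LF_QA = 34; LS_QA = 34−12 = 22
LF_Pilot run = LS_QA = 22; LS_Pilot run = 22−4 = 18
LF_Supplier sourcing = LS_QA = 22; LS_Supplier sourcing = 22−9 = 13
LF_Tooling = LS_QA = 22; LS_Tooling = 22−2 = 20
LF_User testing = min(LS_Pilot run=18, LS_QA=22) = 18; LS_User testing = 18−3 = 15
LF_Prototype build = min(LS_User testing=15, LS_Tooling=20, LS_Supplier sourcing=13) = 13; LS_Prototype build = 13−8 = 5
LF_Concept design = min(LS_User testing=15, LS_Tooling=20, LS_Supplier sourcing=13) = 13; LS_Concept design = 13−13 = 0
Slack_Tooling = LS_Tooling − ES_Tooling = 20 − 13 = 7

7 days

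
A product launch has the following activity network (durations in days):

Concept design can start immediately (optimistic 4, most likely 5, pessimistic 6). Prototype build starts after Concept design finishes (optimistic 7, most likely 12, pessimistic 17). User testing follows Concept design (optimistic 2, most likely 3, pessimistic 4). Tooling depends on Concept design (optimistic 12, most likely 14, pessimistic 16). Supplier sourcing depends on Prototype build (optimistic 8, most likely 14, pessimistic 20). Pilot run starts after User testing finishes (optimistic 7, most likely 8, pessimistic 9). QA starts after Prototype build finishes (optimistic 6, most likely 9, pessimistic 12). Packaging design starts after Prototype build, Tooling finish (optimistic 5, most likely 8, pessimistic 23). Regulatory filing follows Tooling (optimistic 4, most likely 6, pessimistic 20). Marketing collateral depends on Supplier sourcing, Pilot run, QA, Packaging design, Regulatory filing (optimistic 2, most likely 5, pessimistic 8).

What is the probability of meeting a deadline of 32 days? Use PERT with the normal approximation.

te_Concept design = (4 + 4·5 + 6)/6 = 30/6 = 5; σ²_Concept design = ((6−4)/6)² = 0.111
te_Prototype build = (7 + 4·12 + 17)/6 = 72/6 = 12; σ²_Prototype build = ((17−7)/6)² = 2.778
te_User testing = (2 + 4·3 + 4)/6 = 18/6 = 3; σ²_User testing = ((4−2)/6)² = 0.111
te_Tooling = (12 + 4·14 + 16)/6 = 84/6 = 14; σ²_Tooling = ((16−12)/6)² = 0.444
te_Supplier sourcing = (8 + 4·14 + 20)/6 = 84/6 = 14; σ²_Supplier sourcing = ((20−8)/6)² = 4.000
te_Pilot run = (7 + 4·8 + 9)/6 = 48/6 = 8; σ²_Pilot run = ((9−7)/6)² = 0.111
te_QA = (6 + 4·9 + 12)/6 = 54/6 = 9; σ²_QA = ((12−6)/6)² = 1.000
te_Packaging design = (5 + 4·8 + 23)/6 = 60/6 = 10; σ²_Packaging design = ((23−5)/6)² = 9.000
te_Regulatory filing = (4 + 4·6 + 20)/6 = 48/6 = 8; σ²_Regulatory filing = ((20−4)/6)² = 7.111
te_Marketing collateral = (2 + 4·5 + 8)/6 = 30/6 = 5; σ²_Marketing collateral = ((8−2)/6)² = 1.000

Forward pass:
ES_Concept design = 0; EF_Concept design = 5
ES_Prototype build = 5; EF_Prototype build = 5+12 = 17
ES_User testing = 5; EF_User testing = 5+3 = 8
ES_Tooling = 5; EF_Tooling = 5+14 = 19
ES_Supplier sourcing = 17; EF_Supplier sourcing = 17+14 = 31
ES_Pilot run = 8; EF_Pilot run = 8+8 = 16
ES_QA = 17; EF_QA = 17+9 = 26
ES_Packaging design = max(EF_Prototype build=17, EF_Tooling=19) = 19; EF_Packaging design = 19+10 = 29
ES_Regulatory filing = 19; EF_Regulatory filing = 19+8 = 27
ES_Marketing collateral = max(EF_Supplier sourcing=31, EF_Pilot run=16, EF_QA=26, EF_Packaging design=29, EF_Regulatory filing=27) = 31; EF_Marketing collateral = 31+5 = 36
Expected project duration μ = 36 days. Critical path: Concept design → Prototype build → Supplier sourcing → Marketing collateral.

Variance along critical path = 0.111 + 2.778 + 4.000 + 1.000 = 7.889; σ = √7.889 = 2.809 days.
Z = (32 − 36) / 2.809 = -1.424
P(T ≤ 32) = Φ(-1.424) ≈ 0.077

0.077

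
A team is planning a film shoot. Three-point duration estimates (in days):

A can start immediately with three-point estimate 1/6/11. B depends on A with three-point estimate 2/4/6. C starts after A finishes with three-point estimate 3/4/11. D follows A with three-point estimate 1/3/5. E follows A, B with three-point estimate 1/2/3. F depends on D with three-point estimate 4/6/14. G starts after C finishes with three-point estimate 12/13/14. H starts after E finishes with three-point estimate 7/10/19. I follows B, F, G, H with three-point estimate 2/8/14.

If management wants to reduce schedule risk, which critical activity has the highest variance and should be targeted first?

I

te_A = (1 + 4·6 + 11)/6 = 36/6 = 6; σ²_A = ((11−1)/6)² = 2.778
te_B = (2 + 4·4 + 6)/6 = 24/6 = 4; σ²_B = ((6−2)/6)² = 0.444
te_C = (3 + 4·4 + 11)/6 = 30/6 = 5; σ²_C = ((11−3)/6)² = 1.778
te_D = (1 + 4·3 + 5)/6 = 18/6 = 3; σ²_D = ((5−1)/6)² = 0.444
te_E = (1 + 4·2 + 3)/6 = 12/6 = 2; σ²_E = ((3−1)/6)² = 0.111
te_F = (4 + 4·6 + 14)/6 = 42/6 = 7; σ²_F = ((14−4)/6)² = 2.778
te_G = (12 + 4·13 + 14)/6 = 78/6 = 13; σ²_G = ((14−12)/6)² = 0.111
te_H = (7 + 4·10 + 19)/6 = 66/6 = 11; σ²_H = ((19−7)/6)² = 4.000
te_I = (2 + 4·8 + 14)/6 = 48/6 = 8; σ²_I = ((14−2)/6)² = 4.000

Forward pass:
ES_A = 0; EF_A = 6
ES_B = 6; EF_B = 6+4 = 10
ES_C = 6; EF_C = 6+5 = 11
ES_D = 6; EF_D = 6+3 = 9
ES_E = max(EF_A=6, EF_B=10) = 10; EF_E = 10+2 = 12
ES_F = 9; EF_F = 9+7 = 16
ES_G = 11; EF_G = 11+13 = 24
ES_H = 12; EF_H = 12+11 = 23
ES_I = max(EF_B=10, EF_F=16, EF_G=24, EF_H=23) = 24; EF_I = 24+8 = 32
Expected project duration μ = 32 days. Critical path: A → C → G → I.

Variances on critical path: σ²_A=2.778, σ²_C=1.778, σ²_G=0.111, σ²_I=4.000.
Largest is σ²_I = 4.000.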